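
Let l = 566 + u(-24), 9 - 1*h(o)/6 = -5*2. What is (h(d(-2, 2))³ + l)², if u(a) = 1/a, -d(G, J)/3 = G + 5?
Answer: 1265270358868321/576 ≈ 2.1966e+12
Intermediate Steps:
d(G, J) = -15 - 3*G (d(G, J) = -3*(G + 5) = -3*(5 + G) = -15 - 3*G)
h(o) = 114 (h(o) = 54 - (-30)*2 = 54 - 6*(-10) = 54 + 60 = 114)
l = 13583/24 (l = 566 + 1/(-24) = 566 - 1/24 = 13583/24 ≈ 565.96)
(h(d(-2, 2))³ + l)² = (114³ + 13583/24)² = (1481544 + 13583/24)² = (35570639/24)² = 1265270358868321/576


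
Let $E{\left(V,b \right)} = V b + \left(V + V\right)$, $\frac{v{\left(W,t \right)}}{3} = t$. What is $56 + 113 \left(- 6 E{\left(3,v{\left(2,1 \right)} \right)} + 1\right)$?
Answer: $-10001$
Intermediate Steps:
$v{\left(W,t \right)} = 3 t$
$E{\left(V,b \right)} = 2 V + V b$ ($E{\left(V,b \right)} = V b + 2 V = 2 V + V b$)
$56 + 113 \left(- 6 E{\left(3,v{\left(2,1 \right)} \right)} + 1\right) = 56 + 113 \left(- 6 \cdot 3 \left(2 + 3 \cdot 1\right) + 1\right) = 56 + 113 \left(- 6 \cdot 3 \left(2 + 3\right) + 1\right) = 56 + 113 \left(- 6 \cdot 3 \cdot 5 + 1\right) = 56 + 113 \left(\left(-6\right) 15 + 1\right) = 56 + 113 \left(-90 + 1\right) = 56 + 113 \left(-89\right) = 56 - 10057 = -10001$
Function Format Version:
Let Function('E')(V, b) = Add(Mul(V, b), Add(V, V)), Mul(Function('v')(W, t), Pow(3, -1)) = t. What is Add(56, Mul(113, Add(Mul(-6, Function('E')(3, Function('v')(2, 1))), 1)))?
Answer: -10001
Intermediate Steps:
Function('v')(W, t) = Mul(3, t)
Function('E')(V, b) = Add(Mul(2, V), Mul(V, b)) (Function('E')(V, b) = Add(Mul(V, b), Mul(2, V)) = Add(Mul(2, V), Mul(V, b)))
Add(56, Mul(113, Add(Mul(-6, Function('E')(3, Function('v')(2, 1))), 1))) = Add(56, Mul(113, Add(Mul(-6, Mul(3, Add(2, Mul(3, 1)))), 1))) = Add(56, Mul(113, Add(Mul(-6, Mul(3, Add(2, 3))), 1))) = Add(56, Mul(113, Add(Mul(-6, Mul(3, 5)), 1))) = Add(56, Mul(113, Add(Mul(-6, 15), 1))) = Add(56, Mul(113, Add(-90, 1))) = Add(56, Mul(113, -89)) = Add(56, -10057) = -10001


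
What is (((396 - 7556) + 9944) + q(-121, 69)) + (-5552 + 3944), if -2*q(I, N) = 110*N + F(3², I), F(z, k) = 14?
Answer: -2626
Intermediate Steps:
q(I, N) = -7 - 55*N (q(I, N) = -(110*N + 14)/2 = -(14 + 110*N)/2 = -7 - 55*N)
(((396 - 7556) + 9944) + q(-121, 69)) + (-5552 + 3944) = (((396 - 7556) + 9944) + (-7 - 55*69)) + (-5552 + 3944) = ((-7160 + 9944) + (-7 - 3795)) - 1608 = (2784 - 3802) - 1608 = -1018 - 1608 = -2626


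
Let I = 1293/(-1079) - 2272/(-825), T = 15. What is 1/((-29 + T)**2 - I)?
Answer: 890175/173089537 ≈ 0.0051429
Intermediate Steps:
I = 1384763/890175 (I = 1293*(-1/1079) - 2272*(-1/825) = -1293/1079 + 2272/825 = 1384763/890175 ≈ 1.5556)
1/((-29 + T)**2 - I) = 1/((-29 + 15)**2 - 1*1384763/890175) = 1/((-14)**2 - 1384763/890175) = 1/(196 - 1384763/890175) = 1/(173089537/890175) = 890175/173089537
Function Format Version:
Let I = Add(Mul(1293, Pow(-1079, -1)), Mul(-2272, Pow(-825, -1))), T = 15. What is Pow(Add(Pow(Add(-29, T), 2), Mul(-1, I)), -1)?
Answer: Rational(890175, 173089537) ≈ 0.0051429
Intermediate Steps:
I = Rational(1384763, 890175) (I = Add(Mul(1293, Rational(-1, 1079)), Mul(-2272, Rational(-1, 825))) = Add(Rational(-1293, 1079), Rational(2272, 825)) = Rational(1384763, 890175) ≈ 1.5556)
Pow(Add(Pow(Add(-29, T), 2), Mul(-1, I)), -1) = Pow(Add(Pow(Add(-29, 15), 2), Mul(-1, Rational(1384763, 890175))), -1) = Pow(Add(Pow(-14, 2), Rational(-1384763, 890175)), -1) = Pow(Add(196, Rational(-1384763, 890175)), -1) = Pow(Rational(173089537, 890175), -1) = Rational(890175, 173089537)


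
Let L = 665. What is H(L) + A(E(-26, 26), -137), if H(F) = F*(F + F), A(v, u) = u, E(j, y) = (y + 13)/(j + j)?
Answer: 884313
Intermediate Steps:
E(j, y) = (13 + y)/(2*j) (E(j, y) = (13 + y)/((2*j)) = (13 + y)*(1/(2*j)) = (13 + y)/(2*j))
H(F) = 2*F² (H(F) = F*(2*F) = 2*F²)
H(L) + A(E(-26, 26), -137) = 2*665² - 137 = 2*442225 - 137 = 884450 - 137 = 884313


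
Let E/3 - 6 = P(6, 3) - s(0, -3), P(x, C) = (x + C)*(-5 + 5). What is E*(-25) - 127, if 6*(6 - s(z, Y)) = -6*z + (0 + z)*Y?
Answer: -127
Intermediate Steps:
P(x, C) = 0 (P(x, C) = (C + x)*0 = 0)
s(z, Y) = 6 + z - Y*z/6 (s(z, Y) = 6 - (-6*z + (0 + z)*Y)/6 = 6 - (-6*z + z*Y)/6 = 6 - (-6*z + Y*z)/6 = 6 + (z - Y*z/6) = 6 + z - Y*z/6)
E = 0 (E = 18 + 3*(0 - (6 + 0 - ⅙*(-3)*0)) = 18 + 3*(0 - (6 + 0 + 0)) = 18 + 3*(0 - 1*6) = 18 + 3*(0 - 6) = 18 + 3*(-6) = 18 - 18 = 0)
E*(-25) - 127 = 0*(-25) - 127 = 0 - 127 = -127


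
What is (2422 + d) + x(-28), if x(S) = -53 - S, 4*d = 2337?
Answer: 11925/4 ≈ 2981.3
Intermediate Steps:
d = 2337/4 (d = (¼)*2337 = 2337/4 ≈ 584.25)
(2422 + d) + x(-28) = (2422 + 2337/4) + (-53 - 1*(-28)) = 12025/4 + (-53 + 28) = 12025/4 - 25 = 11925/4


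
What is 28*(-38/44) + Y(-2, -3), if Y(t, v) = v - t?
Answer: -277/11 ≈ -25.182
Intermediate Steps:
28*(-38/44) + Y(-2, -3) = 28*(-38/44) + (-3 - 1*(-2)) = 28*(-38*1/44) + (-3 + 2) = 28*(-19/22) - 1 = -266/11 - 1 = -277/11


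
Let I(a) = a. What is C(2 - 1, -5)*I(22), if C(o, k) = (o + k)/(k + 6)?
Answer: -88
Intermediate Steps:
C(o, k) = (k + o)/(6 + k)
C(2 - 1, -5)*I(22) = ((-5 + (2 - 1))/(6 - 5))*22 = ((-5 + 1)/1)*22 = (1*(-4))*22 = -4*22 = -88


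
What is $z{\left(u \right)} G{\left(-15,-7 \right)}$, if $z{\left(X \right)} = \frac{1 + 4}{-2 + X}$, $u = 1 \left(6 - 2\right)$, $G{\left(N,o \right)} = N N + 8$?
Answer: $\frac{1165}{2} \approx 582.5$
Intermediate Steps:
$G{\left(N,o \right)} = 8 + N^{2}$ ($G{\left(N,o \right)} = N^{2} + 8 = 8 + N^{2}$)
$u = 4$ ($u = 1 \cdot 4 = 4$)
$z{\left(X \right)} = \frac{5}{-2 + X}$
$z{\left(u \right)} G{\left(-15,-7 \right)} = \frac{5}{-2 + 4} \left(8 + \left(-15\right)^{2}\right) = \frac{5}{2} \left(8 + 225\right) = 5 \cdot \frac{1}{2} \cdot 233 = \frac{5}{2} \cdot 233 = \frac{1165}{2}$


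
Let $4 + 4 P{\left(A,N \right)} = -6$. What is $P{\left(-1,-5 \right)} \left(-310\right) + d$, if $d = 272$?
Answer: $1047$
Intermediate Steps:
$P{\left(A,N \right)} = - \frac{5}{2}$ ($P{\left(A,N \right)} = -1 + \frac{1}{4} \left(-6\right) = -1 - \frac{3}{2} = - \frac{5}{2}$)
$P{\left(-1,-5 \right)} \left(-310\right) + d = \left(- \frac{5}{2}\right) \left(-310\right) + 272 = 775 + 272 = 1047$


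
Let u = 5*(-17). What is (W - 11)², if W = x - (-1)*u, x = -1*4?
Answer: 10000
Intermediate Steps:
u = -85
x = -4
W = -89 (W = -4 - (-1)*(-85) = -4 - 1*85 = -4 - 85 = -89)
(W - 11)² = (-89 - 11)² = (-100)² = 10000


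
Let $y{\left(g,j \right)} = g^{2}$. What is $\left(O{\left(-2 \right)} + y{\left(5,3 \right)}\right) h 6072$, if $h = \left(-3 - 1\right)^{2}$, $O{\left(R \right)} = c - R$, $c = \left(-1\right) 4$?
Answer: $2234496$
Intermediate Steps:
$c = -4$
$O{\left(R \right)} = -4 - R$
$h = 16$ ($h = \left(-4\right)^{2} = 16$)
$\left(O{\left(-2 \right)} + y{\left(5,3 \right)}\right) h 6072 = \left(\left(-4 - -2\right) + 5^{2}\right) 16 \cdot 6072 = \left(\left(-4 + 2\right) + 25\right) 16 \cdot 6072 = \left(-2 + 25\right) 16 \cdot 6072 = 23 \cdot 16 \cdot 6072 = 368 \cdot 6072 = 2234496$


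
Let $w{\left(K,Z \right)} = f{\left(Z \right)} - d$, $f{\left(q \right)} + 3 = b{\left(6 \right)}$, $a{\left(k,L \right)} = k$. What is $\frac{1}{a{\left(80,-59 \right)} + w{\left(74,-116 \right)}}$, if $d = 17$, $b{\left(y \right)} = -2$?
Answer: $\frac{1}{58} \approx 0.017241$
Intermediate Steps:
$f{\left(q \right)} = -5$ ($f{\left(q \right)} = -3 - 2 = -5$)
$w{\left(K,Z \right)} = -22$ ($w{\left(K,Z \right)} = -5 - 17 = -22$)
$\frac{1}{a{\left(80,-59 \right)} + w{\left(74,-116 \right)}} = \frac{1}{80 - 22} = \frac{1}{58}$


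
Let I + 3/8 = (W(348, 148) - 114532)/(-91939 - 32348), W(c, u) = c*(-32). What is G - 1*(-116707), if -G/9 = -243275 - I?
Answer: 764344410073/331432 ≈ 2.3062e+6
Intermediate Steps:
W(c, u) = -32*c
I = 632483/994296 (I = -3/8 + (-32*348 - 114532)/(-91939 - 32348) = -3/8 + (-11136 - 114532)/(-124287) = -3/8 - 125668*(-1/124287) = -3/8 + 125668/124287 = 632483/994296 ≈ 0.63611)
G = 725663975649/331432 (G = -9*(-243275 - 1*632483/994296) = -9*(-243275 - 632483/994296) = -9*(-241887991883/994296) = 725663975649/331432 ≈ 2.1895e+6)
G - 1*(-116707) = 725663975649/331432 - 1*(-116707) = 725663975649/331432 + 116707 = 764344410073/331432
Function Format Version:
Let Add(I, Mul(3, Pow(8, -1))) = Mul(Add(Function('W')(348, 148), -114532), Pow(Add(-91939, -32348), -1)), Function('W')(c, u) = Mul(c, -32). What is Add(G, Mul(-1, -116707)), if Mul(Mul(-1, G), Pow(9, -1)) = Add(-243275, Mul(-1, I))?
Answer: Rational(764344410073, 331432) ≈ 2.3062e+6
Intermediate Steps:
Function('W')(c, u) = Mul(-32, c)
I = Rational(632483, 994296) (I = Add(Rational(-3, 8), Mul(Add(Mul(-32, 348), -114532), Pow(Add(-91939, -32348), -1))) = Add(Rational(-3, 8), Mul(Add(-11136, -114532), Pow(-124287, -1))) = Add(Rational(-3, 8), Mul(-125668, Rational(-1, 124287))) = Add(Rational(-3, 8), Rational(125668, 124287)) = Rational(632483, 994296) ≈ 0.63611)
G = Rational(725663975649, 331432) (G = Mul(-9, Add(-243275, Mul(-1, Rational(632483, 994296)))) = Mul(-9, Add(-243275, Rational(-632483, 994296))) = Mul(-9, Rational(-241887991883, 994296)) = Rational(725663975649, 331432) ≈ 2.1895e+6)
Add(G, Mul(-1, -116707)) = Add(Rational(725663975649, 331432), Mul(-1, -116707)) = Add(Rational(725663975649, 331432), 116707) = Rational(764344410073, 331432)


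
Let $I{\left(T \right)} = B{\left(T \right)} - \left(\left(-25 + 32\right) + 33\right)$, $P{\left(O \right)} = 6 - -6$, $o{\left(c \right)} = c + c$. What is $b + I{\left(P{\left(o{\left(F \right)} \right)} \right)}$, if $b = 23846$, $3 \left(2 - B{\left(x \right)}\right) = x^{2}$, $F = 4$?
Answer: $23760$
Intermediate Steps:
$B{\left(x \right)} = 2 - \frac{x^{2}}{3}$
$o{\left(c \right)} = 2 c$
$P{\left(O \right)} = 12$ ($P{\left(O \right)} = 6 + 6 = 12$)
$I{\left(T \right)} = -38 - \frac{T^{2}}{3}$ ($I{\left(T \right)} = \left(2 - \frac{T^{2}}{3}\right) - \left(\left(-25 + 32\right) + 33\right) = \left(2 - \frac{T^{2}}{3}\right) - \left(7 + 33\right) = \left(2 - \frac{T^{2}}{3}\right) - 40 = -38 - \frac{T^{2}}{3}$)
$b + I{\left(P{\left(o{\left(F \right)} \right)} \right)} = 23846 - \left(38 + \frac{12^{2}}{3}\right) = 23846 - 86 = 23760$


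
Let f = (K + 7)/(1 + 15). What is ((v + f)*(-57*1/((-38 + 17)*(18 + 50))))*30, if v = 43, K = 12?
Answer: 28785/544 ≈ 52.914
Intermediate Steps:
f = 19/16 (f = (12 + 7)/(1 + 15) = 19/16 ≈ 1.1875)
((v + f)*(-57*1/((-38 + 17)*(18 + 50))))*30 = ((43 + 19/16)*(-57*1/((-38 + 17)*(18 + 50))))*30 = (707*(-57/(68*(-21)))/16)*30 = (707*(-57/(-1428))/16)*30 = (707*(-57*(-1/1428))/16)*30 = ((707/16)*(19/476))*30 = (1919/1088)*30 = 28785/544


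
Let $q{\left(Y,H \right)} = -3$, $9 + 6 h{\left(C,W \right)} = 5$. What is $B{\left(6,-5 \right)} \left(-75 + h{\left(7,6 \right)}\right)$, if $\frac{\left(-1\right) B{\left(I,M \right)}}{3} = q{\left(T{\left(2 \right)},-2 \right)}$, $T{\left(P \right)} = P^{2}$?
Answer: $-681$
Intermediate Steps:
$h{\left(C,W \right)} = - \frac{2}{3}$ ($h{\left(C,W \right)} = - \frac{3}{2} + \frac{1}{6} \cdot 5 = - \frac{3}{2} + \frac{5}{6} = - \frac{2}{3}$)
$B{\left(I,M \right)} = 9$ ($B{\left(I,M \right)} = \left(-3\right) \left(-3\right) = 9$)
$B{\left(6,-5 \right)} \left(-75 + h{\left(7,6 \right)}\right) = 9 \left(-75 - \frac{2}{3}\right) = 9 \left(- \frac{227}{3}\right) = -681$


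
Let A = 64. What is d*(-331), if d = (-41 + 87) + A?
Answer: -36410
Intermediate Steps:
d = 110 (d = (-41 + 87) + 64 = 46 + 64 = 110)
d*(-331) = 110*(-331) = -36410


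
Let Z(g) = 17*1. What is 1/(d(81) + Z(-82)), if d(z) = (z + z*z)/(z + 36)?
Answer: 13/959 ≈ 0.013556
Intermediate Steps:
d(z) = (z + z²)/(36 + z)
Z(g) = 17
1/(d(81) + Z(-82)) = 1/(81*(1 + 81)/(36 + 81) + 17) = 1/(81*82/117 + 17) = 1/(81*(1/117)*82 + 17) = 1/(738/13 + 17) = 1/(959/13) = 13/959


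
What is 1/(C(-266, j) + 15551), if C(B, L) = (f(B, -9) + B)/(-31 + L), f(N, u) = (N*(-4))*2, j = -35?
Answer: 33/512252 ≈ 6.4421e-5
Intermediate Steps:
f(N, u) = -8*N (f(N, u) = -4*N*2 = -8*N)
C(B, L) = -7*B/(-31 + L) (C(B, L) = (-8*B + B)/(-31 + L) = (-7*B)/(-31 + L) = -7*B/(-31 + L))
1/(C(-266, j) + 15551) = 1/(-7*(-266)/(-31 - 35) + 15551) = 1/(-7*(-266)/(-66) + 15551) = 1/(-7*(-266)*(-1/66) + 15551) = 1/(-931/33 + 15551) = 1/(512252/33) = 33/512252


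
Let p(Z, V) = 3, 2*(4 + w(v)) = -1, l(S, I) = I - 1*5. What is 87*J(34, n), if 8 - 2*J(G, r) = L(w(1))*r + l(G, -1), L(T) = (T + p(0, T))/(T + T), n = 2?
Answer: 1189/2 ≈ 594.50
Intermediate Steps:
l(S, I) = -5 + I (l(S, I) = I - 5 = -5 + I)
w(v) = -9/2 (w(v) = -4 + (½)*(-1) = -4 - ½ = -9/2)
L(T) = (3 + T)/(2*T) (L(T) = (T + 3)/(T + T) = (3 + T)/((2*T)) = (3 + T)*(1/(2*T)) = (3 + T)/(2*T))
J(G, r) = 7 - r/12 (J(G, r) = 4 - (((3 - 9/2)/(2*(-9/2)))*r + (-5 - 1))/2 = 4 - (((½)*(-2/9)*(-3/2))*r - 6)/2 = 4 - (r/6 - 6)/2 = 4 - (-6 + r/6)/2 = 4 + (3 - r/12) = 7 - r/12)
87*J(34, n) = 87*(7 - 1/12*2) = 87*(7 - ⅙) = 87*(41/6) = 1189/2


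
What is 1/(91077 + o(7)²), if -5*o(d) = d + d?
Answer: 25/2277121 ≈ 1.0979e-5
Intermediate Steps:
o(d) = -2*d/5 (o(d) = -(d + d)/5 = -2*d/5)
1/(91077 + o(7)²) = 1/(91077 + (-⅖*7)²) = 1/(91077 + (-14/5)²) = 1/(91077 + 196/25) = 1/(2277121/25) = 25/2277121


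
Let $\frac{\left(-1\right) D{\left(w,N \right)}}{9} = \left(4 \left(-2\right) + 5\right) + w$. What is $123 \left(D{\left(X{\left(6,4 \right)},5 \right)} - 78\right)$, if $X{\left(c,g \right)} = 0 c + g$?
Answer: $-10701$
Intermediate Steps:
$X{\left(c,g \right)} = g$ ($X{\left(c,g \right)} = 0 + g = g$)
$D{\left(w,N \right)} = 27 - 9 w$ ($D{\left(w,N \right)} = - 9 \left(\left(4 \left(-2\right) + 5\right) + w\right) = - 9 \left(\left(-8 + 5\right) + w\right) = - 9 \left(-3 + w\right) = 27 - 9 w$)
$123 \left(D{\left(X{\left(6,4 \right)},5 \right)} - 78\right) = 123 \left(\left(27 - 36\right) - 78\right) = 123 \left(-9 - 78\right) = 123 \left(-87\right) = -10701$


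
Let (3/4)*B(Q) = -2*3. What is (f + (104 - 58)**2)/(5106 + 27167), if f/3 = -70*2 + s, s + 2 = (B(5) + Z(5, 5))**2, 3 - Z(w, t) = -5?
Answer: 1690/32273 ≈ 0.052366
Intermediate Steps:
B(Q) = -8 (B(Q) = 4*(-2*3)/3 = (4/3)*(-6) = -8)
Z(w, t) = 8 (Z(w, t) = 3 - 1*(-5) = 3 + 5 = 8)
s = -2 (s = -2 + (-8 + 8)**2 = -2 + 0**2 = -2 + 0 = -2)
f = -426 (f = 3*(-70*2 - 2) = 3*(-140 - 2) = 3*(-142) = -426)
(f + (104 - 58)**2)/(5106 + 27167) = (-426 + (104 - 58)**2)/(5106 + 27167) = (-426 + 46**2)/32273 = (-426 + 2116)*(1/32273) = 1690*(1/32273) = 1690/32273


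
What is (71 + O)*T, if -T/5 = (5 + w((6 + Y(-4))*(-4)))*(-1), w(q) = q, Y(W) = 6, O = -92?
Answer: 4515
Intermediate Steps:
T = -215 (T = -5*(5 + (6 + 6)*(-4))*(-1) = -5*(5 + 12*(-4))*(-1) = -5*(5 - 48)*(-1) = -(-215)*(-1) = -5*43 = -215)
(71 + O)*T = (71 - 92)*(-215) = -21*(-215) = 4515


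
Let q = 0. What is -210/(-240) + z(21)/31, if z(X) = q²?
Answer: 7/8 ≈ 0.87500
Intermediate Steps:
z(X) = 0 (z(X) = 0² = 0)
-210/(-240) + z(21)/31 = -210/(-240) + 0/31 = -210*(-1/240) + 0*(1/31) = 7/8 + 0 = 7/8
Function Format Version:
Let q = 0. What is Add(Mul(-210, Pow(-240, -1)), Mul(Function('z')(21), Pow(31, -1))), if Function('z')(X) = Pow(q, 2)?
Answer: Rational(7, 8) ≈ 0.87500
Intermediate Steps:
Function('z')(X) = 0 (Function('z')(X) = Pow(0, 2) = 0)
Add(Mul(-210, Pow(-240, -1)), Mul(Function('z')(21), Pow(31, -1))) = Add(Mul(-210, Pow(-240, -1)), Mul(0, Pow(31, -1))) = Add(Mul(-210, Rational(-1, 240)), Mul(0, Rational(1, 31))) = Add(Rational(7, 8), 0) = Rational(7, 8)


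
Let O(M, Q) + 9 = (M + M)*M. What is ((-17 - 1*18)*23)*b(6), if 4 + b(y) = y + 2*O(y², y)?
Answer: -4160240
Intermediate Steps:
O(M, Q) = -9 + 2*M² (O(M, Q) = -9 + (M + M)*M = -9 + (2*M)*M = -9 + 2*M²)
b(y) = -22 + y + 4*y⁴ (b(y) = -4 + (y + 2*(-9 + 2*(y²)²)) = -4 + (y + 2*(-9 + 2*y⁴)) = -4 + (y + (-18 + 4*y⁴)) = -4 + (-18 + y + 4*y⁴) = -22 + y + 4*y⁴)
((-17 - 1*18)*23)*b(6) = ((-17 - 1*18)*23)*(-22 + 6 + 4*6⁴) = ((-17 - 18)*23)*(-22 + 6 + 4*1296) = (-35*23)*(-22 + 6 + 5184) = -805*5168 = -4160240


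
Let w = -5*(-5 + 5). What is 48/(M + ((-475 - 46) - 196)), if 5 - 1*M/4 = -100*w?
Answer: -48/697 ≈ -0.068867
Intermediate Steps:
w = 0 (w = -5*0 = 0)
M = 20 (M = 20 - (-400)*0 = 20 - 4*0 = 20 + 0 = 20)
48/(M + ((-475 - 46) - 196)) = 48/(20 + ((-475 - 46) - 196)) = 48/(20 + (-521 - 196)) = 48/(20 - 717) = 48/(-697) = -1/697*48 = -48/697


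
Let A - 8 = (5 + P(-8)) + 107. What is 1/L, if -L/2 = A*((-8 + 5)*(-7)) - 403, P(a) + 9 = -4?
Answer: -1/3688 ≈ -0.00027115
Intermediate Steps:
P(a) = -13 (P(a) = -9 - 4 = -13)
A = 107 (A = 8 + ((5 - 13) + 107) = 8 + (-8 + 107) = 8 + 99 = 107)
L = -3688 (L = -2*(107*((-8 + 5)*(-7)) - 403) = -2*(107*(-3*(-7)) - 403) = -2*(107*21 - 403) = -2*(2247 - 403) = -2*1844 = -3688)
1/L = 1/(-3688) = -1/3688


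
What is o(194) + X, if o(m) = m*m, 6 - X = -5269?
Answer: 42911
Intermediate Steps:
X = 5275 (X = 6 - 1*(-5269) = 6 + 5269 = 5275)
o(m) = m²
o(194) + X = 194² + 5275 = 37636 + 5275 = 42911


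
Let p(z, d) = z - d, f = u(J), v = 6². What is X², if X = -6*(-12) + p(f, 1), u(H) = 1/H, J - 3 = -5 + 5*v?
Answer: 159744321/31684 ≈ 5041.8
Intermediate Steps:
v = 36
J = 178 (J = 3 + (-5 + 5*36) = 3 + (-5 + 180) = 3 + 175 = 178)
u(H) = 1/H
f = 1/178 ≈ 0.0056180
X = 12639/178 (X = -6*(-12) + (1/178 - 1*1) = 72 + (1/178 - 1) = 72 - 177/178 = 12639/178 ≈ 71.006)
X² = (12639/178)² = 159744321/31684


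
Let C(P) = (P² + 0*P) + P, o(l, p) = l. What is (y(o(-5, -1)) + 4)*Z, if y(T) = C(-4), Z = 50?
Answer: 800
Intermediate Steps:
C(P) = P + P² (C(P) = (P² + 0) + P = P² + P = P + P²)
y(T) = 12 (y(T) = -4*(1 - 4) = -4*(-3) = 12)
(y(o(-5, -1)) + 4)*Z = (12 + 4)*50 = 16*50 = 800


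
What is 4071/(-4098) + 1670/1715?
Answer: -9207/468538 ≈ -0.019650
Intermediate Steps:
4071/(-4098) + 1670/1715 = 4071*(-1/4098) + 1670*(1/1715) = -1357/1366 + 334/343 = -9207/468538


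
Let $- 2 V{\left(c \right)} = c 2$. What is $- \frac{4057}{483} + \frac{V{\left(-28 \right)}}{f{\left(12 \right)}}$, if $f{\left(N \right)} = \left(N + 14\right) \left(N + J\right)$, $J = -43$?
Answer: $- \frac{1641733}{194649} \approx -8.4343$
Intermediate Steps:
$V{\left(c \right)} = - c$ ($V{\left(c \right)} = - \frac{c 2}{2} = - \frac{2 c}{2} = - c$)
$f{\left(N \right)} = \left(-43 + N\right) \left(14 + N\right)$ ($f{\left(N \right)} = \left(N + 14\right) \left(N - 43\right) = \left(14 + N\right) \left(-43 + N\right) = \left(-43 + N\right) \left(14 + N\right)$)
$- \frac{4057}{483} + \frac{V{\left(-28 \right)}}{f{\left(12 \right)}} = - \frac{4057}{483} + \frac{\left(-1\right) \left(-28\right)}{-602 + 12^{2} - 348} = \left(-4057\right) \frac{1}{483} + \frac{28}{-602 + 144 - 348} = - \frac{4057}{483} + \frac{28}{-806} = - \frac{4057}{483} + 28 \left(- \frac{1}{806}\right) = - \frac{4057}{483} - \frac{14}{403} = - \frac{1641733}{194649}$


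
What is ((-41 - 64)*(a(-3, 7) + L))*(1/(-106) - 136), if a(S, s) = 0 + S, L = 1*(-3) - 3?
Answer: -13624065/106 ≈ -1.2853e+5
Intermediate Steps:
L = -6 (L = -3 - 3 = -6)
a(S, s) = S
((-41 - 64)*(a(-3, 7) + L))*(1/(-106) - 136) = ((-41 - 64)*(-3 - 6))*(1/(-106) - 136) = (-105*(-9))*(-1/106 - 136) = 945*(-14417/106) = -13624065/106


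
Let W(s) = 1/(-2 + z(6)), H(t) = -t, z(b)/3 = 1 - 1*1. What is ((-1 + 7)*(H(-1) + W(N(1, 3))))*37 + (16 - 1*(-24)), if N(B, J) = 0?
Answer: 151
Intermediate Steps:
z(b) = 0 (z(b) = 3*(1 - 1*1) = 3*(1 - 1) = 3*0 = 0)
W(s) = -½ (W(s) = 1/(-2 + 0) = 1/(-2) = -½)
((-1 + 7)*(H(-1) + W(N(1, 3))))*37 + (16 - 1*(-24)) = ((-1 + 7)*(-1*(-1) - ½))*37 + (16 - 1*(-24)) = (6*(1 - ½))*37 + (16 + 24) = (6*(½))*37 + 40 = 3*37 + 40 = 111 + 40 = 151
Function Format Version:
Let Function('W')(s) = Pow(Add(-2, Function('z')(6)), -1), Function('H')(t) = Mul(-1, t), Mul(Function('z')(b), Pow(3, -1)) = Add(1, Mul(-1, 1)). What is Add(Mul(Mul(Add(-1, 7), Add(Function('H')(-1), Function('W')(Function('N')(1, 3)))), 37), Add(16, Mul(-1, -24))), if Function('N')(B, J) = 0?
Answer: 151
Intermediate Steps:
Function('z')(b) = 0 (Function('z')(b) = Mul(3, Add(1, Mul(-1, 1))) = Mul(3, Add(1, -1)) = Mul(3, 0) = 0)
Function('W')(s) = Rational(-1, 2) (Function('W')(s) = Pow(Add(-2, 0), -1) = Pow(-2, -1) = Rational(-1, 2))
Add(Mul(Mul(Add(-1, 7), Add(Function('H')(-1), Function('W')(Function('N')(1, 3)))), 37), Add(16, Mul(-1, -24))) = Add(Mul(Mul(Add(-1, 7), Add(Mul(-1, -1), Rational(-1, 2))), 37), Add(16, Mul(-1, -24))) = Add(Mul(Mul(6, Add(1, Rational(-1, 2))), 37), Add(16, 24)) = Add(Mul(Mul(6, Rational(1, 2)), 37), 40) = Add(Mul(3, 37), 40) = Add(111, 40) = 151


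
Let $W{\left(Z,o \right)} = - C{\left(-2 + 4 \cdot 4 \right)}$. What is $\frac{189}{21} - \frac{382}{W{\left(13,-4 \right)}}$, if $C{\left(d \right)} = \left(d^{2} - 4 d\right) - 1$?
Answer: $\frac{1633}{139} \approx 11.748$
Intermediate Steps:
$C{\left(d \right)} = -1 + d^{2} - 4 d$
$W{\left(Z,o \right)} = -139$ ($W{\left(Z,o \right)} = - (-1 + \left(-2 + 4 \cdot 4\right)^{2} - 4 \left(-2 + 4 \cdot 4\right)) = - (-1 + \left(-2 + 16\right)^{2} - 4 \left(-2 + 16\right)) = - (-1 + 14^{2} - 56) = - (-1 + 196 - 56) = \left(-1\right) 139 = -139$)
$\frac{189}{21} - \frac{382}{W{\left(13,-4 \right)}} = \frac{189}{21} - \frac{382}{-139} = 189 \cdot \frac{1}{21} - - \frac{382}{139} = 9 + \frac{382}{139} = \frac{1633}{139}$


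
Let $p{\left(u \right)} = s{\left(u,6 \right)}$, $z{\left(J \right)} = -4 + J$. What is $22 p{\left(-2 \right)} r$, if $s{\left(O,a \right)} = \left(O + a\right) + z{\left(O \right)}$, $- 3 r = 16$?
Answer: $\frac{704}{3} \approx 234.67$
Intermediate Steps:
$r = - \frac{16}{3}$ ($r = \left(- \frac{1}{3}\right) 16 = - \frac{16}{3} \approx -5.3333$)
$s{\left(O,a \right)} = -4 + a + 2 O$ ($s{\left(O,a \right)} = \left(O + a\right) + \left(-4 + O\right) = -4 + a + 2 O$)
$p{\left(u \right)} = 2 + 2 u$ ($p{\left(u \right)} = -4 + 6 + 2 u = 2 + 2 u$)
$22 p{\left(-2 \right)} r = 22 \left(2 + 2 \left(-2\right)\right) \left(- \frac{16}{3}\right) = 22 \left(2 - 4\right) \left(- \frac{16}{3}\right) = 22 \left(-2\right) \left(- \frac{16}{3}\right) = \left(-44\right) \left(- \frac{16}{3}\right) = \frac{704}{3}$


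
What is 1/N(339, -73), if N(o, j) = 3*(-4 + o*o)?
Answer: 1/344751 ≈ 2.9006e-6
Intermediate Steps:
N(o, j) = -12 + 3*o² (N(o, j) = 3*(-4 + o²) = -12 + 3*o²)
1/N(339, -73) = 1/(-12 + 3*339²) = 1/(-12 + 3*114921) = 1/(-12 + 344763) = 1/344751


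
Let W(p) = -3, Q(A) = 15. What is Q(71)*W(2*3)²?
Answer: 135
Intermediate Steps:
Q(71)*W(2*3)² = 15*(-3)² = 15*9 = 135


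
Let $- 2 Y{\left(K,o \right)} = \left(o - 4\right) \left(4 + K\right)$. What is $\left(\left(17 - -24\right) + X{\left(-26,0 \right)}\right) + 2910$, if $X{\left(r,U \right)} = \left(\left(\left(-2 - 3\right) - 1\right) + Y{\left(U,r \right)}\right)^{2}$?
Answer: $5867$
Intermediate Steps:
$Y{\left(K,o \right)} = - \frac{\left(-4 + o\right) \left(4 + K\right)}{2}$ ($Y{\left(K,o \right)} = - \frac{\left(o - 4\right) \left(4 + K\right)}{2} = - \frac{\left(-4 + o\right) \left(4 + K\right)}{2}$)
$X{\left(r,U \right)} = \left(2 - 2 r + 2 U - \frac{U r}{2}\right)^{2}$ ($X{\left(r,U \right)} = \left(\left(\left(-2 - 3\right) - 1\right) - \left(-8 - 2 U + 2 r + \frac{U r}{2}\right)\right)^{2} = \left(\left(-5 - 1\right) - \left(-8 - 2 U + 2 r + \frac{U r}{2}\right)\right)^{2} = \left(-6 - \left(-8 - 2 U + 2 r + \frac{U r}{2}\right)\right)^{2} = \left(2 - 2 r + 2 U - \frac{U r}{2}\right)^{2}$)
$\left(\left(17 - -24\right) + X{\left(-26,0 \right)}\right) + 2910 = \left(\left(17 - -24\right) + \frac{\left(-4 - 0 + 4 \left(-26\right) + 0 \left(-26\right)\right)^{2}}{4}\right) + 2910 = \left(\left(17 + 24\right) + \frac{\left(-4 + 0 - 104 + 0\right)^{2}}{4}\right) + 2910 = \left(41 + \frac{\left(-108\right)^{2}}{4}\right) + 2910 = \left(41 + \frac{1}{4} \cdot 11664\right) + 2910 = \left(41 + 2916\right) + 2910 = 2957 + 2910 = 5867$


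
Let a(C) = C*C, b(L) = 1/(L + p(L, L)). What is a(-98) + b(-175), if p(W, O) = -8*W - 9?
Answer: 11678465/1216 ≈ 9604.0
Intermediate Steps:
p(W, O) = -9 - 8*W
b(L) = 1/(-9 - 7*L) (b(L) = 1/(L + (-9 - 8*L)) = 1/(-9 - 7*L))
a(C) = C²
a(-98) + b(-175) = (-98)² - 1/(9 + 7*(-175)) = 9604 - 1/(9 - 1225) = 9604 - 1/(-1216) = 9604 - 1*(-1/1216) = 9604 + 1/1216 = 11678465/1216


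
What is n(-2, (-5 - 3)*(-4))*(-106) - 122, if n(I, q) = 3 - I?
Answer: -652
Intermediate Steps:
n(-2, (-5 - 3)*(-4))*(-106) - 122 = (3 - 1*(-2))*(-106) - 122 = (3 + 2)*(-106) - 122 = 5*(-106) - 122 = -530 - 122 = -652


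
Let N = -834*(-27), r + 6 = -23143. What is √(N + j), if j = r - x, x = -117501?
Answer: √116870 ≈ 341.86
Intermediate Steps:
r = -23149 (r = -6 - 23143 = -23149)
j = 94352 (j = -23149 - 1*(-117501) = -23149 + 117501 = 94352)
N = 22518
√(N + j) = √(22518 + 94352) = √116870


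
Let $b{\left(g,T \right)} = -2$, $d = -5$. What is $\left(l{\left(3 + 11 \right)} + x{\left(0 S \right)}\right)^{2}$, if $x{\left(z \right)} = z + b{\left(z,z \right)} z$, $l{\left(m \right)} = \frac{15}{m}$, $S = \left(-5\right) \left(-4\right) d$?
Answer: $\frac{225}{196} \approx 1.148$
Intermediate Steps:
$S = -100$ ($S = \left(-5\right) \left(-4\right) \left(-5\right) = 20 \left(-5\right) = -100$)
$x{\left(z \right)} = - z$ ($x{\left(z \right)} = z - 2 z = - z$)
$\left(l{\left(3 + 11 \right)} + x{\left(0 S \right)}\right)^{2} = \left(\frac{15}{3 + 11} - 0 \left(-100\right)\right)^{2} = \left(\frac{15}{14} - 0\right)^{2} = \left(15 \cdot \frac{1}{14} + 0\right)^{2} = \left(\frac{15}{14} + 0\right)^{2} = \left(\frac{15}{14}\right)^{2} = \frac{225}{196}$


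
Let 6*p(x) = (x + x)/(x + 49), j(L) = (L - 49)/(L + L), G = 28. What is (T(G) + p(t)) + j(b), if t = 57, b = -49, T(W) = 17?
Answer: 1927/106 ≈ 18.179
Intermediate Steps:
j(L) = (-49 + L)/(2*L) (j(L) = (-49 + L)/((2*L)) = (-49 + L)*(1/(2*L)) = (-49 + L)/(2*L))
p(x) = x/(3*(49 + x)) (p(x) = ((x + x)/(x + 49))/6 = ((2*x)/(49 + x))/6 = (2*x/(49 + x))/6 = x/(3*(49 + x)))
(T(G) + p(t)) + j(b) = (17 + (⅓)*57/(49 + 57)) + (½)*(-49 - 49)/(-49) = (17 + (⅓)*57/106) + (½)*(-1/49)*(-98) = (17 + (⅓)*57*(1/106)) + 1 = (17 + 19/106) + 1 = 1821/106 + 1 = 1927/106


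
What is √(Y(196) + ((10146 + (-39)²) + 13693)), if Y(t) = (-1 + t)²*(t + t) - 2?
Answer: 11*√123398 ≈ 3864.1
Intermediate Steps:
Y(t) = -2 + 2*t*(-1 + t)² (Y(t) = (-1 + t)²*(2*t) - 2 = 2*t*(-1 + t)² - 2 = -2 + 2*t*(-1 + t)²)
√(Y(196) + ((10146 + (-39)²) + 13693)) = √((-2 + 2*196*(-1 + 196)²) + ((10146 + (-39)²) + 13693)) = √((-2 + 2*196*195²) + ((10146 + 1521) + 13693)) = √((-2 + 2*196*38025) + (11667 + 13693)) = √((-2 + 14905800) + 25360) = √(14905798 + 25360) = √14931158 = 11*√123398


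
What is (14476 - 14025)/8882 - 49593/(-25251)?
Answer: 150624409/74759794 ≈ 2.0148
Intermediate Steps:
(14476 - 14025)/8882 - 49593/(-25251) = 451*(1/8882) - 49593*(-1/25251) = 451/8882 + 16531/8417 = 150624409/74759794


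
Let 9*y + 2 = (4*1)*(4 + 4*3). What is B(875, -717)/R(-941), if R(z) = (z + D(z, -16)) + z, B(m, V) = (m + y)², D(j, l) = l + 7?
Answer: -62995969/153171 ≈ -411.28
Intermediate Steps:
D(j, l) = 7 + l
y = 62/9 (y = -2/9 + ((4*1)*(4 + 4*3))/9 = -2/9 + (4*(4 + 12))/9 = -2/9 + (4*16)/9 = -2/9 + (⅑)*64 = -2/9 + 64/9 = 62/9 ≈ 6.8889)
B(m, V) = (62/9 + m)² (B(m, V) = (m + 62/9)² = (62/9 + m)²)
R(z) = -9 + 2*z (R(z) = (z + (7 - 16)) + z = (z - 9) + z = (-9 + z) + z = -9 + 2*z)
B(875, -717)/R(-941) = ((62 + 9*875)²/81)/(-9 + 2*(-941)) = ((62 + 7875)²/81)/(-9 - 1882) = ((1/81)*7937²)/(-1891) = ((1/81)*62995969)*(-1/1891) = (62995969/81)*(-1/1891) = -62995969/153171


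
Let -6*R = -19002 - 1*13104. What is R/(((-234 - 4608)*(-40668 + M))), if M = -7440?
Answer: 5351/232938936 ≈ 2.2972e-5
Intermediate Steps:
R = 5351 (R = -(-19002 - 1*13104)/6 = -(-19002 - 13104)/6 = -⅙*(-32106) = 5351)
R/(((-234 - 4608)*(-40668 + M))) = 5351/(((-234 - 4608)*(-40668 - 7440))) = 5351/((-4842*(-48108))) = 5351/232938936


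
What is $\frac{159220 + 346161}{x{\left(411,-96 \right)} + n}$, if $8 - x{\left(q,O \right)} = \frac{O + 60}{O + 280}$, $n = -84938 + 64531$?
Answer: $- \frac{23247526}{938345} \approx -24.775$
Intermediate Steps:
$n = -20407$
$x{\left(q,O \right)} = 8 - \frac{60 + O}{280 + O}$ ($x{\left(q,O \right)} = 8 - \frac{O + 60}{O + 280} = 8 - \frac{60 + O}{280 + O}$)
$\frac{159220 + 346161}{x{\left(411,-96 \right)} + n} = \frac{159220 + 346161}{\frac{2180 + 7 \left(-96\right)}{280 - 96} - 20407} = \frac{505381}{\frac{2180 - 672}{184} - 20407} = \frac{505381}{\frac{1}{184} \cdot 1508 - 20407} = \frac{505381}{\frac{377}{46} - 20407} = \frac{505381}{- \frac{938345}{46}} = 505381 \left(- \frac{46}{938345}\right) = - \frac{23247526}{938345}$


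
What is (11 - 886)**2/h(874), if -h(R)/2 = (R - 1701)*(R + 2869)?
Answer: 765625/6190922 ≈ 0.12367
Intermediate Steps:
h(R) = -2*(-1701 + R)*(2869 + R) (h(R) = -2*(R - 1701)*(R + 2869) = -2*(-1701 + R)*(2869 + R))
(11 - 886)**2/h(874) = (11 - 886)**2/(9760338 - 2336*874 - 2*874**2) = (-875)**2/(9760338 - 2041664 - 2*763876) = 765625/(9760338 - 2041664 - 1527752) = 765625/6190922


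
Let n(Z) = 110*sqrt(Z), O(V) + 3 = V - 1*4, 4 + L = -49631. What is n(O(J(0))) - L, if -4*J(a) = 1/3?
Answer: 49635 + 55*I*sqrt(255)/3 ≈ 49635.0 + 292.76*I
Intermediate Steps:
J(a) = -1/12 (J(a) = -1/4/3 = -1/4*1/3 = -1/12)
L = -49635 (L = -4 - 49631 = -49635)
O(V) = -7 + V (O(V) = -3 + (V - 1*4) = -3 + (V - 4) = -3 + (-4 + V) = -7 + V)
n(O(J(0))) - L = 110*sqrt(-7 - 1/12) - 1*(-49635) = 110*sqrt(-85/12) + 49635 = 110*(I*sqrt(255)/6) + 49635 = 55*I*sqrt(255)/3 + 49635 = 49635 + 55*I*sqrt(255)/3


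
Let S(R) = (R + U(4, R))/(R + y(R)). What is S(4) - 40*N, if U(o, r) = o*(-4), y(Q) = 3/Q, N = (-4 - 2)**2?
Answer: -27408/19 ≈ -1442.5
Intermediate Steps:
N = 36 (N = (-6)**2 = 36)
U(o, r) = -4*o
S(R) = (-16 + R)/(R + 3/R) (S(R) = (R - 4*4)/(R + 3/R) = (R - 16)/(R + 3/R) = (-16 + R)/(R + 3/R))
S(4) - 40*N = 4*(-16 + 4)/(3 + 4**2) - 40*36 = 4*(-12)/(3 + 16) - 1440 = 4*(-12)/19 - 1440 = 4*(1/19)*(-12) - 1440 = -48/19 - 1440 = -27408/19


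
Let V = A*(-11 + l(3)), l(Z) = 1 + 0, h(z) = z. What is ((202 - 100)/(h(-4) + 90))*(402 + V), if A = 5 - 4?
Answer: 19992/43 ≈ 464.93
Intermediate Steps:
l(Z) = 1
A = 1
V = -10 (V = 1*(-11 + 1) = 1*(-10) = -10)
((202 - 100)/(h(-4) + 90))*(402 + V) = ((202 - 100)/(-4 + 90))*(402 - 10) = (102/86)*392 = (102*(1/86))*392 = (51/43)*392 = 19992/43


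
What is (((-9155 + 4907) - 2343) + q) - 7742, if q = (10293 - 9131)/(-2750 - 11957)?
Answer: -30113799/2101 ≈ -14333.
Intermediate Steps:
q = -166/2101 (q = 1162/(-14707) = 1162*(-1/14707) = -166/2101 ≈ -0.079010)
(((-9155 + 4907) - 2343) + q) - 7742 = (((-9155 + 4907) - 2343) - 166/2101) - 7742 = ((-4248 - 2343) - 166/2101) - 7742 = (-6591 - 166/2101) - 7742 = -13847857/2101 - 7742 = -30113799/2101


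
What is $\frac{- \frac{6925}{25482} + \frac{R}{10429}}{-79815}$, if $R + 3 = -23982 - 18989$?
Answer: $\frac{1167284293}{21210978161070} \approx 5.5032 \cdot 10^{-5}$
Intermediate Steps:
$R = -42974$ ($R = -3 - 42971 = -42974$)
$\frac{- \frac{6925}{25482} + \frac{R}{10429}}{-79815} = \frac{- \frac{6925}{25482} - \frac{42974}{10429}}{-79815} = \left(\left(-6925\right) \frac{1}{25482} - \frac{42974}{10429}\right) \left(- \frac{1}{79815}\right) = \left(- \frac{6925}{25482} - \frac{42974}{10429}\right) \left(- \frac{1}{79815}\right) = \left(- \frac{1167284293}{265751778}\right) \left(- \frac{1}{79815}\right) = \frac{1167284293}{21210978161070}$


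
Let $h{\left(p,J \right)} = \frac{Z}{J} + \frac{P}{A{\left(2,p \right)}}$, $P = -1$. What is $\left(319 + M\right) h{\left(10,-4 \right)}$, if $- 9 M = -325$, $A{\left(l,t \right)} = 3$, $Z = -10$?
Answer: $\frac{20774}{27} \approx 769.41$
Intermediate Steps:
$M = \frac{325}{9}$ ($M = \left(- \frac{1}{9}\right) \left(-325\right) = \frac{325}{9} \approx 36.111$)
$h{\left(p,J \right)} = - \frac{1}{3} - \frac{10}{J}$ ($h{\left(p,J \right)} = - \frac{10}{J} - \frac{1}{3} = - \frac{1}{3} - \frac{10}{J}$)
$\left(319 + M\right) h{\left(10,-4 \right)} = \left(319 + \frac{325}{9}\right) \frac{-30 - -4}{3 \left(-4\right)} = \frac{3196 \cdot \frac{1}{3} \left(- \frac{1}{4}\right) \left(-30 + 4\right)}{9} = \frac{3196 \cdot \frac{1}{3} \left(- \frac{1}{4}\right) \left(-26\right)}{9} = \frac{3196}{9} \cdot \frac{13}{6} = \frac{20774}{27}$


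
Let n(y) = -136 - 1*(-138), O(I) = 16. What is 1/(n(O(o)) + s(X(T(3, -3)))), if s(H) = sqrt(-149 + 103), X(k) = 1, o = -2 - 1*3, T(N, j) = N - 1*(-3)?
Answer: 1/25 - I*sqrt(46)/50 ≈ 0.04 - 0.13565*I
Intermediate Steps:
T(N, j) = 3 + N (T(N, j) = N + 3 = 3 + N)
o = -5 (o = -2 - 3 = -5)
n(y) = 2 (n(y) = -136 + 138 = 2)
s(H) = I*sqrt(46) (s(H) = sqrt(-46) = I*sqrt(46))
1/(n(O(o)) + s(X(T(3, -3)))) = 1/(2 + I*sqrt(46))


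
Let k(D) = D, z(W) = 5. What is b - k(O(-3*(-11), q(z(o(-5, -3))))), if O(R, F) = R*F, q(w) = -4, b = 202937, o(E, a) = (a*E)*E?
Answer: 203069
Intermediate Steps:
o(E, a) = a*E**2 (o(E, a) = (E*a)*E = a*E**2)
O(R, F) = F*R
b - k(O(-3*(-11), q(z(o(-5, -3))))) = 202937 - (-4)*(-3*(-11)) = 202937 - (-4)*33 = 202937 - 1*(-132) = 202937 + 132 = 203069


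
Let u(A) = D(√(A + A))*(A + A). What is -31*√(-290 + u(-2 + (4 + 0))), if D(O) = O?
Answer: -31*I*√282 ≈ -520.58*I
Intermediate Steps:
u(A) = 2*√2*A^(3/2) (u(A) = √(A + A)*(A + A) = √(2*A)*(2*A) = (√2*√A)*(2*A) = 2*√2*A^(3/2))
-31*√(-290 + u(-2 + (4 + 0))) = -31*√(-290 + 2*√2*(-2 + (4 + 0))^(3/2)) = -31*√(-290 + 2*√2*(-2 + 4)^(3/2)) = -31*√(-290 + 2*√2*2^(3/2)) = -31*√(-290 + 2*√2*(2*√2)) = -31*√(-290 + 8) = -31*I*√282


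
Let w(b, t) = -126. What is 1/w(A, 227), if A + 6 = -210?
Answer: -1/126 ≈ -0.0079365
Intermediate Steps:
A = -216 (A = -6 - 210 = -216)
1/w(A, 227) = 1/(-126) = -1/126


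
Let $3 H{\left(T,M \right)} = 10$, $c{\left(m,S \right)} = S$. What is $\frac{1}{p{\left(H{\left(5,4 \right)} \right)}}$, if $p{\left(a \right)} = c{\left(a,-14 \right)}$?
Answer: $- \frac{1}{14} \approx -0.071429$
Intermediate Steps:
$H{\left(T,M \right)} = \frac{10}{3}$ ($H{\left(T,M \right)} = \frac{1}{3} \cdot 10 = \frac{10}{3}$)
$p{\left(a \right)} = -14$
$\frac{1}{p{\left(H{\left(5,4 \right)} \right)}} = \frac{1}{-14} = - \frac{1}{14}$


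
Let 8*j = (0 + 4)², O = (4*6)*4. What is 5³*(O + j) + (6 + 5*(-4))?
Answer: 12236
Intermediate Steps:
O = 96 (O = 24*4 = 96)
j = 2 (j = (0 + 4)²/8 = (⅛)*4² = (⅛)*16 = 2)
5³*(O + j) + (6 + 5*(-4)) = 5³*(96 + 2) + (6 + 5*(-4)) = 125*98 + (6 - 20) = 12250 - 14 = 12236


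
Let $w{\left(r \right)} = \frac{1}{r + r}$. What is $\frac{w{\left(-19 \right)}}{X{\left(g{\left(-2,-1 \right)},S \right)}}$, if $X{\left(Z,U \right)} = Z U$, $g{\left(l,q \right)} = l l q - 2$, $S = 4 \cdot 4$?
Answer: $\frac{1}{3648} \approx 0.00027412$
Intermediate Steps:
$S = 16$
$g{\left(l,q \right)} = -2 + q l^{2}$ ($g{\left(l,q \right)} = l^{2} q - 2 = q l^{2} - 2 = -2 + q l^{2}$)
$X{\left(Z,U \right)} = U Z$
$w{\left(r \right)} = \frac{1}{2 r}$
$\frac{w{\left(-19 \right)}}{X{\left(g{\left(-2,-1 \right)},S \right)}} = \frac{\frac{1}{2} \frac{1}{-19}}{16 \left(-2 - \left(-2\right)^{2}\right)} = \frac{\frac{1}{2} \left(- \frac{1}{19}\right)}{16 \left(-2 - 4\right)} = - \frac{1}{38 \cdot 16 \left(-2 - 4\right)} = - \frac{1}{38 \cdot 16 \left(-6\right)} = - \frac{1}{38 \left(-96\right)} = \left(- \frac{1}{38}\right) \left(- \frac{1}{96}\right) = \frac{1}{3648}$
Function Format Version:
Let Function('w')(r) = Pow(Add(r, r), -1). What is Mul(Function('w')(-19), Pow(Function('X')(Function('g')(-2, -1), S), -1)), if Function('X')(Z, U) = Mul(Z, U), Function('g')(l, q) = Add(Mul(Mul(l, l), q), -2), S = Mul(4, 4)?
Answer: Rational(1, 3648) ≈ 0.00027412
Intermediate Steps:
S = 16
Function('g')(l, q) = Add(-2, Mul(q, Pow(l, 2))) (Function('g')(l, q) = Add(Mul(Pow(l, 2), q), -2) = Add(Mul(q, Pow(l, 2)), -2) = Add(-2, Mul(q, Pow(l, 2))))
Function('X')(Z, U) = Mul(U, Z)
Function('w')(r) = Mul(Rational(1, 2), Pow(r, -1)) (Function('w')(r) = Pow(Mul(2, r), -1) = Mul(Rational(1, 2), Pow(r, -1)))
Mul(Function('w')(-19), Pow(Function('X')(Function('g')(-2, -1), S), -1)) = Mul(Mul(Rational(1, 2), Pow(-19, -1)), Pow(Mul(16, Add(-2, Mul(-1, Pow(-2, 2)))), -1)) = Mul(Mul(Rational(1, 2), Rational(-1, 19)), Pow(Mul(16, Add(-2, Mul(-1, 4))), -1)) = Mul(Rational(-1, 38), Pow(Mul(16, Add(-2, -4)), -1)) = Mul(Rational(-1, 38), Pow(Mul(16, -6), -1)) = Mul(Rational(-1, 38), Pow(-96, -1)) = Mul(Rational(-1, 38), Rational(-1, 96)) = Rational(1, 3648)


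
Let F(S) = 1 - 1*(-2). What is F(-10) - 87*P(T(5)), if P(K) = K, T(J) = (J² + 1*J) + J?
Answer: -3042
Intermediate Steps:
T(J) = J² + 2*J (T(J) = (J² + J) + J = (J + J²) + J = J² + 2*J)
F(S) = 3 (F(S) = 1 + 2 = 3)
F(-10) - 87*P(T(5)) = 3 - 435*(2 + 5) = 3 - 435*7 = 3 - 87*35 = 3 - 3045 = -3042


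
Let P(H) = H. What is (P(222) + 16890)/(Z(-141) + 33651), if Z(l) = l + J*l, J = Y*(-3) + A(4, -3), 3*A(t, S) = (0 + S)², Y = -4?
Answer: 248/455 ≈ 0.54506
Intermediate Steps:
A(t, S) = S²/3 (A(t, S) = (0 + S)²/3 = S²/3)
J = 15 (J = -4*(-3) + (⅓)*(-3)² = 12 + (⅓)*9 = 12 + 3 = 15)
Z(l) = 16*l (Z(l) = l + 15*l = 16*l)
(P(222) + 16890)/(Z(-141) + 33651) = (222 + 16890)/(16*(-141) + 33651) = 17112/(-2256 + 33651) = 17112/31395 = 17112*(1/31395) = 248/455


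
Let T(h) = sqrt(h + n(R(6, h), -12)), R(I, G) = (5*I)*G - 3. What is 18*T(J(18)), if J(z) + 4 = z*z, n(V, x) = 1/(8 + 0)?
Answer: 9*sqrt(5122)/2 ≈ 322.06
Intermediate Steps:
R(I, G) = -3 + 5*G*I (R(I, G) = 5*G*I - 3 = -3 + 5*G*I)
n(V, x) = 1/8
J(z) = -4 + z**2 (J(z) = -4 + z*z = -4 + z**2)
T(h) = sqrt(1/8 + h) (T(h) = sqrt(h + 1/8) = sqrt(1/8 + h))
18*T(J(18)) = 18*(sqrt(2 + 16*(-4 + 18**2))/4) = 18*(sqrt(2 + 16*(-4 + 324))/4) = 18*(sqrt(2 + 16*320)/4) = 18*(sqrt(2 + 5120)/4) = 18*(sqrt(5122)/4) = 9*sqrt(5122)/2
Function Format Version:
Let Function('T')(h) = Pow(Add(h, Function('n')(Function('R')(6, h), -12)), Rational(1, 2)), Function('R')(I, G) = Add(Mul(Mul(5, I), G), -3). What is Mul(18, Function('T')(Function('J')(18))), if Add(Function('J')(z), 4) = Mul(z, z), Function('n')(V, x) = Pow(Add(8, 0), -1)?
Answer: Mul(Rational(9, 2), Pow(5122, Rational(1, 2))) ≈ 322.06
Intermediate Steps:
Function('R')(I, G) = Add(-3, Mul(5, G, I)) (Function('R')(I, G) = Add(Mul(5, G, I), -3) = Add(-3, Mul(5, G, I)))
Function('n')(V, x) = Rational(1, 8) (Function('n')(V, x) = Pow(8, -1) = Rational(1, 8))
Function('J')(z) = Add(-4, Pow(z, 2)) (Function('J')(z) = Add(-4, Mul(z, z)) = Add(-4, Pow(z, 2)))
Function('T')(h) = Pow(Add(Rational(1, 8), h), Rational(1, 2)) (Function('T')(h) = Pow(Add(h, Rational(1, 8)), Rational(1, 2)) = Pow(Add(Rational(1, 8), h), Rational(1, 2)))
Mul(18, Function('T')(Function('J')(18))) = Mul(18, Mul(Rational(1, 4), Pow(Add(2, Mul(16, Add(-4, Pow(18, 2)))), Rational(1, 2)))) = Mul(18, Mul(Rational(1, 4), Pow(Add(2, Mul(16, Add(-4, 324))), Rational(1, 2)))) = Mul(18, Mul(Rational(1, 4), Pow(Add(2, Mul(16, 320)), Rational(1, 2)))) = Mul(18, Mul(Rational(1, 4), Pow(Add(2, 5120), Rational(1, 2)))) = Mul(18, Mul(Rational(1, 4), Pow(5122, Rational(1, 2)))) = Mul(Rational(9, 2), Pow(5122, Rational(1, 2)))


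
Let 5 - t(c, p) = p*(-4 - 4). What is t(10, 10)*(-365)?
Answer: -31025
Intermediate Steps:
t(c, p) = 5 + 8*p (t(c, p) = 5 - p*(-4 - 4) = 5 - p*(-8) = 5 - (-8)*p = 5 + 8*p)
t(10, 10)*(-365) = (5 + 8*10)*(-365) = (5 + 80)*(-365) = 85*(-365) = -31025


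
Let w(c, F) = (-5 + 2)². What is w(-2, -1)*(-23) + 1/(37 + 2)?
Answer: -8072/39 ≈ -206.97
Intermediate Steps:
w(c, F) = 9 (w(c, F) = (-3)² = 9)
w(-2, -1)*(-23) + 1/(37 + 2) = 9*(-23) + 1/(37 + 2) = -207 + 1/39 = -8072/39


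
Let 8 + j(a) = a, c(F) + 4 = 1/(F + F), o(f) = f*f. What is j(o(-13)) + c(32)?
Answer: 10049/64 ≈ 157.02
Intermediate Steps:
o(f) = f**2
c(F) = -4 + 1/(2*F) (c(F) = -4 + 1/(F + F) = -4 + 1/(2*F))
j(a) = -8 + a
j(o(-13)) + c(32) = (-8 + (-13)**2) + (-4 + (1/2)/32) = (-8 + 169) + (-4 + (1/2)*(1/32)) = 161 + (-4 + 1/64) = 161 - 255/64 = 10049/64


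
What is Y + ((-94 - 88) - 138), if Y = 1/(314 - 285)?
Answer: -9279/29 ≈ -319.97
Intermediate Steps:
Y = 1/29 ≈ 0.034483
Y + ((-94 - 88) - 138) = 1/29 + ((-94 - 88) - 138) = 1/29 + (-182 - 138) = 1/29 - 320 = -9279/29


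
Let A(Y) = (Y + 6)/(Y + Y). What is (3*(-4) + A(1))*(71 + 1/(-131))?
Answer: -79050/131 ≈ -603.44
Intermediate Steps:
A(Y) = (6 + Y)/(2*Y) (A(Y) = (6 + Y)/((2*Y)) = (6 + Y)*(1/(2*Y)) = (6 + Y)/(2*Y))
(3*(-4) + A(1))*(71 + 1/(-131)) = (3*(-4) + (½)*(6 + 1)/1)*(71 + 1/(-131)) = (-12 + (½)*1*7)*(71 - 1/131) = (-12 + 7/2)*(9300/131) = -17/2*9300/131 = -79050/131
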